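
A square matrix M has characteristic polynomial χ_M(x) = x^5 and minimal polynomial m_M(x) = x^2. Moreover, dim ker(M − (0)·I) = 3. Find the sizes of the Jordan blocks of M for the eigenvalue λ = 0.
Block sizes for λ = 0: [2, 2, 1]

Step 1 — from the characteristic polynomial, algebraic multiplicity of λ = 0 is 5. From dim ker(M − (0)·I) = 3, there are exactly 3 Jordan blocks for λ = 0.
Step 2 — from the minimal polynomial, the factor (x − 0)^2 tells us the largest block for λ = 0 has size 2.
Step 3 — with total size 5, 3 blocks, and largest block 2, the block sizes (in nonincreasing order) are [2, 2, 1].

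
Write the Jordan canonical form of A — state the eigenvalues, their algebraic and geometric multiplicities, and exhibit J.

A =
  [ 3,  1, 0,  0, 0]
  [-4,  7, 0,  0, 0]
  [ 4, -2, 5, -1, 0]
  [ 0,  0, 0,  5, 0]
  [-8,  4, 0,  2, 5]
J_2(5) ⊕ J_2(5) ⊕ J_1(5)

The characteristic polynomial is
  det(x·I − A) = x^5 - 25*x^4 + 250*x^3 - 1250*x^2 + 3125*x - 3125 = (x - 5)^5

Eigenvalues and multiplicities (the geometric multiplicity of λ is n − rank(A − λI), which equals the number of Jordan blocks for λ):
  λ = 5: algebraic multiplicity = 5, geometric multiplicity = 3

Determining the block sizes for each eigenvalue:
  λ = 5: with am = 5 and gm = 3, the partition is not yet determined (e.g. several partitions of 5 into 3 parts exist). Let N = A − (5)·I. Computing rank(N^1) = 2, rank(N^2) = 0; the number of blocks of size ≥ j is rank(N^{j−1}) − rank(N^j), giving [3, 2]. So we have 2 block(s) of size 2, 1 block(s) of size 1 → block sizes [2, 2, 1]

Assembling the blocks gives a Jordan form
J =
  [5, 1, 0, 0, 0]
  [0, 5, 0, 0, 0]
  [0, 0, 5, 1, 0]
  [0, 0, 0, 5, 0]
  [0, 0, 0, 0, 5]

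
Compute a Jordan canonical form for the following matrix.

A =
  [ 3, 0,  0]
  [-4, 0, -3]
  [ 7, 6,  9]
J_2(3) ⊕ J_1(6)

The characteristic polynomial is
  det(x·I − A) = x^3 - 12*x^2 + 45*x - 54 = (x - 6)*(x - 3)^2

Eigenvalues and multiplicities (the geometric multiplicity of λ is n − rank(A − λI), which equals the number of Jordan blocks for λ):
  λ = 3: algebraic multiplicity = 2, geometric multiplicity = 1
  λ = 6: algebraic multiplicity = 1, geometric multiplicity = 1

Determining the block sizes for each eigenvalue:
  λ = 3: one block (gm = 1), so the single block has size am = 2 → block sizes [2]
  λ = 6: one block (gm = 1), so the single block has size am = 1 → block sizes [1]

Assembling the blocks gives a Jordan form
J =
  [3, 1, 0]
  [0, 3, 0]
  [0, 0, 6]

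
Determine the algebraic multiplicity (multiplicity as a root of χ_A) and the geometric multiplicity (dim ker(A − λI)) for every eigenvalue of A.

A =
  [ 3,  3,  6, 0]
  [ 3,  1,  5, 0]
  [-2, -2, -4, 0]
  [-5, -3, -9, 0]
λ = 0: alg = 4, geom = 2

Step 1 — factor the characteristic polynomial to read off the algebraic multiplicities:
  χ_A(x) = x^4

Step 2 — compute geometric multiplicities via the rank-nullity identity g(λ) = n − rank(A − λI):
  rank(A − (0)·I) = 2, so dim ker(A − (0)·I) = n − 2 = 2

Summary:
  λ = 0: algebraic multiplicity = 4, geometric multiplicity = 2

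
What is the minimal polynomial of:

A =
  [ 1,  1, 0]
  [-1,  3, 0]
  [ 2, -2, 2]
x^2 - 4*x + 4

The characteristic polynomial is χ_A(x) = (x - 2)^3, so the eigenvalues are known. The minimal polynomial is
  m_A(x) = Π_λ (x − λ)^{k_λ}
where k_λ is the size of the *largest* Jordan block for λ (equivalently, the smallest k with (A − λI)^k v = 0 for every generalised eigenvector v of λ).

  λ = 2: largest Jordan block has size 2, contributing (x − 2)^2

So m_A(x) = (x - 2)^2 = x^2 - 4*x + 4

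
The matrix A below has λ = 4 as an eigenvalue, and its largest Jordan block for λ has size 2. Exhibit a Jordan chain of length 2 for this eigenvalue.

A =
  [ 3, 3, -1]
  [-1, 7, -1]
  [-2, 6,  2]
A Jordan chain for λ = 4 of length 2:
v_1 = (-1, -1, -2)ᵀ
v_2 = (1, 0, 0)ᵀ

Let N = A − (4)·I. We want v_2 with N^2 v_2 = 0 but N^1 v_2 ≠ 0; then v_{j-1} := N · v_j for j = 2, …, 2.

Pick v_2 = (1, 0, 0)ᵀ.
Then v_1 = N · v_2 = (-1, -1, -2)ᵀ.

Sanity check: (A − (4)·I) v_1 = (0, 0, 0)ᵀ = 0. ✓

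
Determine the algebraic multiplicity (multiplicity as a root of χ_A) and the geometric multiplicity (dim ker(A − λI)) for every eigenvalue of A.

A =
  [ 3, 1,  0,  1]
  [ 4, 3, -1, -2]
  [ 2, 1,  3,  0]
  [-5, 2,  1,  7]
λ = 4: alg = 4, geom = 2

Step 1 — factor the characteristic polynomial to read off the algebraic multiplicities:
  χ_A(x) = (x - 4)^4

Step 2 — compute geometric multiplicities via the rank-nullity identity g(λ) = n − rank(A − λI):
  rank(A − (4)·I) = 2, so dim ker(A − (4)·I) = n − 2 = 2

Summary:
  λ = 4: algebraic multiplicity = 4, geometric multiplicity = 2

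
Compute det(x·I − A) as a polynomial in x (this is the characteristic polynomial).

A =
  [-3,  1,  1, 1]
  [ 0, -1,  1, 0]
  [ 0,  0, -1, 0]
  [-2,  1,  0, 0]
x^4 + 5*x^3 + 9*x^2 + 7*x + 2

Expanding det(x·I − A) (e.g. by cofactor expansion or by noting that A is similar to its Jordan form J, which has the same characteristic polynomial as A) gives
  χ_A(x) = x^4 + 5*x^3 + 9*x^2 + 7*x + 2
which factors as (x + 1)^3*(x + 2). The eigenvalues (with algebraic multiplicities) are λ = -2 with multiplicity 1, λ = -1 with multiplicity 3.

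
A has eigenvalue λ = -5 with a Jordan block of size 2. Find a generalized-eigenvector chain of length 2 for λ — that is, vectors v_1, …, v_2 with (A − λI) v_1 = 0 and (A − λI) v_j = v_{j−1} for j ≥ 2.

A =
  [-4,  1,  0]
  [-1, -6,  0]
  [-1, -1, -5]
A Jordan chain for λ = -5 of length 2:
v_1 = (1, -1, -1)ᵀ
v_2 = (1, 0, 0)ᵀ

Let N = A − (-5)·I. We want v_2 with N^2 v_2 = 0 but N^1 v_2 ≠ 0; then v_{j-1} := N · v_j for j = 2, …, 2.

Pick v_2 = (1, 0, 0)ᵀ.
Then v_1 = N · v_2 = (1, -1, -1)ᵀ.

Sanity check: (A − (-5)·I) v_1 = (0, 0, 0)ᵀ = 0. ✓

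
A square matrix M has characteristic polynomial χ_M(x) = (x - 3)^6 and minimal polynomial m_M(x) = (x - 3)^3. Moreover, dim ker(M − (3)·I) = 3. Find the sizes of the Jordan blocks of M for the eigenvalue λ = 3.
Block sizes for λ = 3: [3, 2, 1]

Step 1 — from the characteristic polynomial, algebraic multiplicity of λ = 3 is 6. From dim ker(M − (3)·I) = 3, there are exactly 3 Jordan blocks for λ = 3.
Step 2 — from the minimal polynomial, the factor (x − 3)^3 tells us the largest block for λ = 3 has size 3.
Step 3 — with total size 6, 3 blocks, and largest block 3, the block sizes (in nonincreasing order) are [3, 2, 1].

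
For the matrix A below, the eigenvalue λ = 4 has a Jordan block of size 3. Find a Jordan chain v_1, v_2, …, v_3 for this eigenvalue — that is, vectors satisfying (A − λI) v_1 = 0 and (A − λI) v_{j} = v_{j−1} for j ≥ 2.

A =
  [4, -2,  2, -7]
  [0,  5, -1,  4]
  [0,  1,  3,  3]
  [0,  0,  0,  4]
A Jordan chain for λ = 4 of length 3:
v_1 = (-2, 1, 1, 0)ᵀ
v_2 = (-7, 4, 3, 0)ᵀ
v_3 = (0, 0, 0, 1)ᵀ

Let N = A − (4)·I. We want v_3 with N^3 v_3 = 0 but N^2 v_3 ≠ 0; then v_{j-1} := N · v_j for j = 3, …, 2.

Pick v_3 = (0, 0, 0, 1)ᵀ.
Then v_2 = N · v_3 = (-7, 4, 3, 0)ᵀ.
Then v_1 = N · v_2 = (-2, 1, 1, 0)ᵀ.

Sanity check: (A − (4)·I) v_1 = (0, 0, 0, 0)ᵀ = 0. ✓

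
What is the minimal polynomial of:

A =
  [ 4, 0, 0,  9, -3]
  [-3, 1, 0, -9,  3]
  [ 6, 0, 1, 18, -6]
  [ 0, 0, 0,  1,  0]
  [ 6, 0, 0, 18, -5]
x^2 + x - 2

The characteristic polynomial is χ_A(x) = (x - 1)^4*(x + 2), so the eigenvalues are known. The minimal polynomial is
  m_A(x) = Π_λ (x − λ)^{k_λ}
where k_λ is the size of the *largest* Jordan block for λ (equivalently, the smallest k with (A − λI)^k v = 0 for every generalised eigenvector v of λ).

  λ = -2: largest Jordan block has size 1, contributing (x + 2)
  λ = 1: largest Jordan block has size 1, contributing (x − 1)

So m_A(x) = (x - 1)*(x + 2) = x^2 + x - 2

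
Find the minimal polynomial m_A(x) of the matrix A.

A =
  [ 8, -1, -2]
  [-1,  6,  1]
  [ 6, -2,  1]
x^3 - 15*x^2 + 75*x - 125

The characteristic polynomial is χ_A(x) = (x - 5)^3, so the eigenvalues are known. The minimal polynomial is
  m_A(x) = Π_λ (x − λ)^{k_λ}
where k_λ is the size of the *largest* Jordan block for λ (equivalently, the smallest k with (A − λI)^k v = 0 for every generalised eigenvector v of λ).

  λ = 5: largest Jordan block has size 3, contributing (x − 5)^3

So m_A(x) = (x - 5)^3 = x^3 - 15*x^2 + 75*x - 125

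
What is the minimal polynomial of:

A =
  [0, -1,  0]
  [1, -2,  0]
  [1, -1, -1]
x^2 + 2*x + 1

The characteristic polynomial is χ_A(x) = (x + 1)^3, so the eigenvalues are known. The minimal polynomial is
  m_A(x) = Π_λ (x − λ)^{k_λ}
where k_λ is the size of the *largest* Jordan block for λ (equivalently, the smallest k with (A − λI)^k v = 0 for every generalised eigenvector v of λ).

  λ = -1: largest Jordan block has size 2, contributing (x + 1)^2

So m_A(x) = (x + 1)^2 = x^2 + 2*x + 1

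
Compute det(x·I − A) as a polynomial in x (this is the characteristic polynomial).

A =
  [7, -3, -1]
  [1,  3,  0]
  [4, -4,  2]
x^3 - 12*x^2 + 48*x - 64

Expanding det(x·I − A) (e.g. by cofactor expansion or by noting that A is similar to its Jordan form J, which has the same characteristic polynomial as A) gives
  χ_A(x) = x^3 - 12*x^2 + 48*x - 64
which factors as (x - 4)^3. The eigenvalues (with algebraic multiplicities) are λ = 4 with multiplicity 3.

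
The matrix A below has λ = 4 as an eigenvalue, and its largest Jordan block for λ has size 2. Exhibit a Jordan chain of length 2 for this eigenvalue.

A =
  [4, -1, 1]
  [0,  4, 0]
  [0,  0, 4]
A Jordan chain for λ = 4 of length 2:
v_1 = (-1, 0, 0)ᵀ
v_2 = (0, 1, 0)ᵀ

Let N = A − (4)·I. We want v_2 with N^2 v_2 = 0 but N^1 v_2 ≠ 0; then v_{j-1} := N · v_j for j = 2, …, 2.

Pick v_2 = (0, 1, 0)ᵀ.
Then v_1 = N · v_2 = (-1, 0, 0)ᵀ.

Sanity check: (A − (4)·I) v_1 = (0, 0, 0)ᵀ = 0. ✓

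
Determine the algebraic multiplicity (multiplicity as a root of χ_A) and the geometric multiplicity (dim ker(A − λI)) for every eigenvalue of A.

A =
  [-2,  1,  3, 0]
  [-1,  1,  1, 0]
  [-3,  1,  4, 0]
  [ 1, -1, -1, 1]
λ = 1: alg = 4, geom = 2

Step 1 — factor the characteristic polynomial to read off the algebraic multiplicities:
  χ_A(x) = (x - 1)^4

Step 2 — compute geometric multiplicities via the rank-nullity identity g(λ) = n − rank(A − λI):
  rank(A − (1)·I) = 2, so dim ker(A − (1)·I) = n − 2 = 2

Summary:
  λ = 1: algebraic multiplicity = 4, geometric multiplicity = 2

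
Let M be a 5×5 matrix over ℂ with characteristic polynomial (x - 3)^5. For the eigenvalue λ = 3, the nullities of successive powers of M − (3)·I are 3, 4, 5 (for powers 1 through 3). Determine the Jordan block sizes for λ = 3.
Block sizes for λ = 3: [3, 1, 1]

From the dimensions of kernels of powers, the number of Jordan blocks of size at least j is d_j − d_{j−1} where d_j = dim ker(N^j) (with d_0 = 0). Computing the differences gives [3, 1, 1].
The number of blocks of size exactly k is (#blocks of size ≥ k) − (#blocks of size ≥ k + 1), so the partition is: 2 block(s) of size 1, 1 block(s) of size 3.
In nonincreasing order the block sizes are [3, 1, 1].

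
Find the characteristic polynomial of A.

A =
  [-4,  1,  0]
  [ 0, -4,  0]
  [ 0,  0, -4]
x^3 + 12*x^2 + 48*x + 64

Expanding det(x·I − A) (e.g. by cofactor expansion or by noting that A is similar to its Jordan form J, which has the same characteristic polynomial as A) gives
  χ_A(x) = x^3 + 12*x^2 + 48*x + 64
which factors as (x + 4)^3. The eigenvalues (with algebraic multiplicities) are λ = -4 with multiplicity 3.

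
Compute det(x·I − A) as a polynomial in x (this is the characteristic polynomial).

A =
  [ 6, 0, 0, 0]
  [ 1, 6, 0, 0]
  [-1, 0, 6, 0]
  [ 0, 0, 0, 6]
x^4 - 24*x^3 + 216*x^2 - 864*x + 1296

Expanding det(x·I − A) (e.g. by cofactor expansion or by noting that A is similar to its Jordan form J, which has the same characteristic polynomial as A) gives
  χ_A(x) = x^4 - 24*x^3 + 216*x^2 - 864*x + 1296
which factors as (x - 6)^4. The eigenvalues (with algebraic multiplicities) are λ = 6 with multiplicity 4.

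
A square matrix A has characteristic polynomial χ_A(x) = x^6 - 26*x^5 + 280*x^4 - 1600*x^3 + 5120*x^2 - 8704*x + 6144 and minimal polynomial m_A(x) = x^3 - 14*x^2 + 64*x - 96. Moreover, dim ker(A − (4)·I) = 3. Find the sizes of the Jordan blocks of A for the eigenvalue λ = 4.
Block sizes for λ = 4: [2, 2, 1]

Step 1 — from the characteristic polynomial, algebraic multiplicity of λ = 4 is 5. From dim ker(A − (4)·I) = 3, there are exactly 3 Jordan blocks for λ = 4.
Step 2 — from the minimal polynomial, the factor (x − 4)^2 tells us the largest block for λ = 4 has size 2.
Step 3 — with total size 5, 3 blocks, and largest block 2, the block sizes (in nonincreasing order) are [2, 2, 1].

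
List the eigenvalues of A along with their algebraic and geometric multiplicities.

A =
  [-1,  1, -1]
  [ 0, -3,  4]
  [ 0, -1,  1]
λ = -1: alg = 3, geom = 1

Step 1 — factor the characteristic polynomial to read off the algebraic multiplicities:
  χ_A(x) = (x + 1)^3

Step 2 — compute geometric multiplicities via the rank-nullity identity g(λ) = n − rank(A − λI):
  rank(A − (-1)·I) = 2, so dim ker(A − (-1)·I) = n − 2 = 1

Summary:
  λ = -1: algebraic multiplicity = 3, geometric multiplicity = 1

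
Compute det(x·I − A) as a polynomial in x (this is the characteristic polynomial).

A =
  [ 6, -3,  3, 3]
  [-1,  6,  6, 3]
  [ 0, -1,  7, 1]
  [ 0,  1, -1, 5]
x^4 - 24*x^3 + 216*x^2 - 864*x + 1296

Expanding det(x·I − A) (e.g. by cofactor expansion or by noting that A is similar to its Jordan form J, which has the same characteristic polynomial as A) gives
  χ_A(x) = x^4 - 24*x^3 + 216*x^2 - 864*x + 1296
which factors as (x - 6)^4. The eigenvalues (with algebraic multiplicities) are λ = 6 with multiplicity 4.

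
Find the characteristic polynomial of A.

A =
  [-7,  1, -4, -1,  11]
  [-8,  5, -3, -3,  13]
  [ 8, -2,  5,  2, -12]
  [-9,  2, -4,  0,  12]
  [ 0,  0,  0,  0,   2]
x^5 - 5*x^4 + 40*x^2 - 80*x + 48

Expanding det(x·I − A) (e.g. by cofactor expansion or by noting that A is similar to its Jordan form J, which has the same characteristic polynomial as A) gives
  χ_A(x) = x^5 - 5*x^4 + 40*x^2 - 80*x + 48
which factors as (x - 2)^4*(x + 3). The eigenvalues (with algebraic multiplicities) are λ = -3 with multiplicity 1, λ = 2 with multiplicity 4.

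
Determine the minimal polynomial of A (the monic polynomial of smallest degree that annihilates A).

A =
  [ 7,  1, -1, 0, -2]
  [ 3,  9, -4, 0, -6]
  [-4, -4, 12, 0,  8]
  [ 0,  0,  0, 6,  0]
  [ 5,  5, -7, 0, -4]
x^3 - 18*x^2 + 108*x - 216

The characteristic polynomial is χ_A(x) = (x - 6)^5, so the eigenvalues are known. The minimal polynomial is
  m_A(x) = Π_λ (x − λ)^{k_λ}
where k_λ is the size of the *largest* Jordan block for λ (equivalently, the smallest k with (A − λI)^k v = 0 for every generalised eigenvector v of λ).

  λ = 6: largest Jordan block has size 3, contributing (x − 6)^3

So m_A(x) = (x - 6)^3 = x^3 - 18*x^2 + 108*x - 216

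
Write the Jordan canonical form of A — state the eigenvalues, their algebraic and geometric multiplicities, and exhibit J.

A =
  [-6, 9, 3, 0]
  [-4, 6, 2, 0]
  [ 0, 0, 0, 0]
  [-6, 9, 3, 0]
J_2(0) ⊕ J_1(0) ⊕ J_1(0)

The characteristic polynomial is
  det(x·I − A) = x^4

Eigenvalues and multiplicities (the geometric multiplicity of λ is n − rank(A − λI), which equals the number of Jordan blocks for λ):
  λ = 0: algebraic multiplicity = 4, geometric multiplicity = 3

Determining the block sizes for each eigenvalue:
  λ = 0: 3 blocks summing to 4 forces exactly one block of size 2 and the rest size 1 → block sizes [2, 1, 1]

Assembling the blocks gives a Jordan form
J =
  [0, 1, 0, 0]
  [0, 0, 0, 0]
  [0, 0, 0, 0]
  [0, 0, 0, 0]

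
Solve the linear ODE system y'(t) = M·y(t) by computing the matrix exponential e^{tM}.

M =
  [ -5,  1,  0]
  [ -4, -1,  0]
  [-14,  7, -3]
e^{tM} =
  [-2*t*exp(-3*t) + exp(-3*t), t*exp(-3*t), 0]
  [-4*t*exp(-3*t), 2*t*exp(-3*t) + exp(-3*t), 0]
  [-14*t*exp(-3*t), 7*t*exp(-3*t), exp(-3*t)]

Strategy: write M = P · J · P⁻¹ where J is a Jordan canonical form, so e^{tM} = P · e^{tJ} · P⁻¹, and e^{tJ} can be computed block-by-block.

M has Jordan form
J =
  [-3,  1,  0]
  [ 0, -3,  0]
  [ 0,  0, -3]
(up to reordering of blocks).

Per-block formulas:
  For a 1×1 block at λ = -3: exp(t · [-3]) = [e^(-3t)].
  For a 2×2 Jordan block J_2(-3): exp(t · J_2(-3)) = e^(-3t)·(I + t·N), where N is the 2×2 nilpotent shift.

After assembling e^{tJ} and conjugating by P, we get:

e^{tM} =
  [-2*t*exp(-3*t) + exp(-3*t), t*exp(-3*t), 0]
  [-4*t*exp(-3*t), 2*t*exp(-3*t) + exp(-3*t), 0]
  [-14*t*exp(-3*t), 7*t*exp(-3*t), exp(-3*t)]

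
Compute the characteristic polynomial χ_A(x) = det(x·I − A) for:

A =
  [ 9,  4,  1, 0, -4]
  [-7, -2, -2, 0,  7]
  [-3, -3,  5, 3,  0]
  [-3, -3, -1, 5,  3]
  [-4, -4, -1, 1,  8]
x^5 - 25*x^4 + 250*x^3 - 1250*x^2 + 3125*x - 3125

Expanding det(x·I − A) (e.g. by cofactor expansion or by noting that A is similar to its Jordan form J, which has the same characteristic polynomial as A) gives
  χ_A(x) = x^5 - 25*x^4 + 250*x^3 - 1250*x^2 + 3125*x - 3125
which factors as (x - 5)^5. The eigenvalues (with algebraic multiplicities) are λ = 5 with multiplicity 5.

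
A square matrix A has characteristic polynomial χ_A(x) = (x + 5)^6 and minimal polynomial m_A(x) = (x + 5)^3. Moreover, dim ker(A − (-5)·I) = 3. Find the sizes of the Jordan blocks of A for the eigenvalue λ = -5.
Block sizes for λ = -5: [3, 2, 1]

Step 1 — from the characteristic polynomial, algebraic multiplicity of λ = -5 is 6. From dim ker(A − (-5)·I) = 3, there are exactly 3 Jordan blocks for λ = -5.
Step 2 — from the minimal polynomial, the factor (x + 5)^3 tells us the largest block for λ = -5 has size 3.
Step 3 — with total size 6, 3 blocks, and largest block 3, the block sizes (in nonincreasing order) are [3, 2, 1].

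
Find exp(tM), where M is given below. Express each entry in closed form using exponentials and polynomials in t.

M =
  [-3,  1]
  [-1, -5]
e^{tM} =
  [t*exp(-4*t) + exp(-4*t), t*exp(-4*t)]
  [-t*exp(-4*t), -t*exp(-4*t) + exp(-4*t)]

Strategy: write M = P · J · P⁻¹ where J is a Jordan canonical form, so e^{tM} = P · e^{tJ} · P⁻¹, and e^{tJ} can be computed block-by-block.

M has Jordan form
J =
  [-4,  1]
  [ 0, -4]
(up to reordering of blocks).

Per-block formulas:
  For a 2×2 Jordan block J_2(-4): exp(t · J_2(-4)) = e^(-4t)·(I + t·N), where N is the 2×2 nilpotent shift.

After assembling e^{tJ} and conjugating by P, we get:

e^{tM} =
  [t*exp(-4*t) + exp(-4*t), t*exp(-4*t)]
  [-t*exp(-4*t), -t*exp(-4*t) + exp(-4*t)]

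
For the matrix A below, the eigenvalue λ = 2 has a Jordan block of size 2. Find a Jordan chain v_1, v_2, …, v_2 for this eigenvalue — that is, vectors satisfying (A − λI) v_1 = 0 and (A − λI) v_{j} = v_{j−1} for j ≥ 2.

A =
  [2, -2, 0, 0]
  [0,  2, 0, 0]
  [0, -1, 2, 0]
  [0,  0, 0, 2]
A Jordan chain for λ = 2 of length 2:
v_1 = (-2, 0, -1, 0)ᵀ
v_2 = (0, 1, 0, 0)ᵀ

Let N = A − (2)·I. We want v_2 with N^2 v_2 = 0 but N^1 v_2 ≠ 0; then v_{j-1} := N · v_j for j = 2, …, 2.

Pick v_2 = (0, 1, 0, 0)ᵀ.
Then v_1 = N · v_2 = (-2, 0, -1, 0)ᵀ.

Sanity check: (A − (2)·I) v_1 = (0, 0, 0, 0)ᵀ = 0. ✓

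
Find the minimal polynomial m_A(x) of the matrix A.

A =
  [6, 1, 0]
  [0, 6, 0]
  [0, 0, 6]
x^2 - 12*x + 36

The characteristic polynomial is χ_A(x) = (x - 6)^3, so the eigenvalues are known. The minimal polynomial is
  m_A(x) = Π_λ (x − λ)^{k_λ}
where k_λ is the size of the *largest* Jordan block for λ (equivalently, the smallest k with (A − λI)^k v = 0 for every generalised eigenvector v of λ).

  λ = 6: largest Jordan block has size 2, contributing (x − 6)^2

So m_A(x) = (x - 6)^2 = x^2 - 12*x + 36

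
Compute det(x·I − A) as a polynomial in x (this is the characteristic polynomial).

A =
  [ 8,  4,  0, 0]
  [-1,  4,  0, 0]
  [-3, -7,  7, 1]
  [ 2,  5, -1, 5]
x^4 - 24*x^3 + 216*x^2 - 864*x + 1296

Expanding det(x·I − A) (e.g. by cofactor expansion or by noting that A is similar to its Jordan form J, which has the same characteristic polynomial as A) gives
  χ_A(x) = x^4 - 24*x^3 + 216*x^2 - 864*x + 1296
which factors as (x - 6)^4. The eigenvalues (with algebraic multiplicities) are λ = 6 with multiplicity 4.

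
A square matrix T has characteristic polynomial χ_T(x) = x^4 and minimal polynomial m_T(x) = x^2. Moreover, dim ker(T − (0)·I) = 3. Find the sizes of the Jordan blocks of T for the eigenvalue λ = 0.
Block sizes for λ = 0: [2, 1, 1]

Step 1 — from the characteristic polynomial, algebraic multiplicity of λ = 0 is 4. From dim ker(T − (0)·I) = 3, there are exactly 3 Jordan blocks for λ = 0.
Step 2 — from the minimal polynomial, the factor (x − 0)^2 tells us the largest block for λ = 0 has size 2.
Step 3 — with total size 4, 3 blocks, and largest block 2, the block sizes (in nonincreasing order) are [2, 1, 1].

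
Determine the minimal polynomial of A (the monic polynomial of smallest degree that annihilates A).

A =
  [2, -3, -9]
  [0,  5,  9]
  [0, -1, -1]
x^2 - 4*x + 4

The characteristic polynomial is χ_A(x) = (x - 2)^3, so the eigenvalues are known. The minimal polynomial is
  m_A(x) = Π_λ (x − λ)^{k_λ}
where k_λ is the size of the *largest* Jordan block for λ (equivalently, the smallest k with (A − λI)^k v = 0 for every generalised eigenvector v of λ).

  λ = 2: largest Jordan block has size 2, contributing (x − 2)^2

So m_A(x) = (x - 2)^2 = x^2 - 4*x + 4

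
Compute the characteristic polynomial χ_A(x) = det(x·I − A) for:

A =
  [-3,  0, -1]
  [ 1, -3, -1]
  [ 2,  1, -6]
x^3 + 12*x^2 + 48*x + 64

Expanding det(x·I − A) (e.g. by cofactor expansion or by noting that A is similar to its Jordan form J, which has the same characteristic polynomial as A) gives
  χ_A(x) = x^3 + 12*x^2 + 48*x + 64
which factors as (x + 4)^3. The eigenvalues (with algebraic multiplicities) are λ = -4 with multiplicity 3.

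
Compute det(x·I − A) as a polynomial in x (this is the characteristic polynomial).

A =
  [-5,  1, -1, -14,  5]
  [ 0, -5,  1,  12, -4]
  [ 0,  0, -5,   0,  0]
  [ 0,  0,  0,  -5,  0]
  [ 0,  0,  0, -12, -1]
x^5 + 21*x^4 + 170*x^3 + 650*x^2 + 1125*x + 625

Expanding det(x·I − A) (e.g. by cofactor expansion or by noting that A is similar to its Jordan form J, which has the same characteristic polynomial as A) gives
  χ_A(x) = x^5 + 21*x^4 + 170*x^3 + 650*x^2 + 1125*x + 625
which factors as (x + 1)*(x + 5)^4. The eigenvalues (with algebraic multiplicities) are λ = -5 with multiplicity 4, λ = -1 with multiplicity 1.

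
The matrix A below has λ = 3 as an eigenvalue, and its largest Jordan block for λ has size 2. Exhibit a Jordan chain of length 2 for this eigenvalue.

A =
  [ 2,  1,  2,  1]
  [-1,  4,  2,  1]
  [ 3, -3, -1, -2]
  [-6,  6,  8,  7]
A Jordan chain for λ = 3 of length 2:
v_1 = (-1, -1, 3, -6)ᵀ
v_2 = (1, 0, 0, 0)ᵀ

Let N = A − (3)·I. We want v_2 with N^2 v_2 = 0 but N^1 v_2 ≠ 0; then v_{j-1} := N · v_j for j = 2, …, 2.

Pick v_2 = (1, 0, 0, 0)ᵀ.
Then v_1 = N · v_2 = (-1, -1, 3, -6)ᵀ.

Sanity check: (A − (3)·I) v_1 = (0, 0, 0, 0)ᵀ = 0. ✓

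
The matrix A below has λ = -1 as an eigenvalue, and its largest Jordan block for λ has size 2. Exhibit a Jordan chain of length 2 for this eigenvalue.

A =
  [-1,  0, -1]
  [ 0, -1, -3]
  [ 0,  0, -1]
A Jordan chain for λ = -1 of length 2:
v_1 = (-1, -3, 0)ᵀ
v_2 = (0, 0, 1)ᵀ

Let N = A − (-1)·I. We want v_2 with N^2 v_2 = 0 but N^1 v_2 ≠ 0; then v_{j-1} := N · v_j for j = 2, …, 2.

Pick v_2 = (0, 0, 1)ᵀ.
Then v_1 = N · v_2 = (-1, -3, 0)ᵀ.

Sanity check: (A − (-1)·I) v_1 = (0, 0, 0)ᵀ = 0. ✓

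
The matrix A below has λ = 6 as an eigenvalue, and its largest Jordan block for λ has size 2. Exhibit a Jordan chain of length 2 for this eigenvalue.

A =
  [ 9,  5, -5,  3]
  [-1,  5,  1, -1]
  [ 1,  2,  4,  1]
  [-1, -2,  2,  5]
A Jordan chain for λ = 6 of length 2:
v_1 = (-1, -1, -1, 1)ᵀ
v_2 = (3, -2, 0, 0)ᵀ

Let N = A − (6)·I. We want v_2 with N^2 v_2 = 0 but N^1 v_2 ≠ 0; then v_{j-1} := N · v_j for j = 2, …, 2.

Pick v_2 = (3, -2, 0, 0)ᵀ.
Then v_1 = N · v_2 = (-1, -1, -1, 1)ᵀ.

Sanity check: (A − (6)·I) v_1 = (0, 0, 0, 0)ᵀ = 0. ✓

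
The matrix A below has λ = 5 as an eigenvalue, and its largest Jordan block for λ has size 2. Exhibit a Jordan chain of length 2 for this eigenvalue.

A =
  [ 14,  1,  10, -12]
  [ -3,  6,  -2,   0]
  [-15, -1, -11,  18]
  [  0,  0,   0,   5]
A Jordan chain for λ = 5 of length 2:
v_1 = (1, 1, -1, 0)ᵀ
v_2 = (0, 1, 0, 0)ᵀ

Let N = A − (5)·I. We want v_2 with N^2 v_2 = 0 but N^1 v_2 ≠ 0; then v_{j-1} := N · v_j for j = 2, …, 2.

Pick v_2 = (0, 1, 0, 0)ᵀ.
Then v_1 = N · v_2 = (1, 1, -1, 0)ᵀ.

Sanity check: (A − (5)·I) v_1 = (0, 0, 0, 0)ᵀ = 0. ✓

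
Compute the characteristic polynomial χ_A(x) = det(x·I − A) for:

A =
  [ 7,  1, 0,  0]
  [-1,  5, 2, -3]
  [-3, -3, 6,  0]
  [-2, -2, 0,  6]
x^4 - 24*x^3 + 216*x^2 - 864*x + 1296

Expanding det(x·I − A) (e.g. by cofactor expansion or by noting that A is similar to its Jordan form J, which has the same characteristic polynomial as A) gives
  χ_A(x) = x^4 - 24*x^3 + 216*x^2 - 864*x + 1296
which factors as (x - 6)^4. The eigenvalues (with algebraic multiplicities) are λ = 6 with multiplicity 4.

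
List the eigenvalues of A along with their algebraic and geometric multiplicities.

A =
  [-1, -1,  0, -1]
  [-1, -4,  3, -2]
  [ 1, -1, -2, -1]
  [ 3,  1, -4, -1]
λ = -2: alg = 4, geom = 2

Step 1 — factor the characteristic polynomial to read off the algebraic multiplicities:
  χ_A(x) = (x + 2)^4

Step 2 — compute geometric multiplicities via the rank-nullity identity g(λ) = n − rank(A − λI):
  rank(A − (-2)·I) = 2, so dim ker(A − (-2)·I) = n − 2 = 2

Summary:
  λ = -2: algebraic multiplicity = 4, geometric multiplicity = 2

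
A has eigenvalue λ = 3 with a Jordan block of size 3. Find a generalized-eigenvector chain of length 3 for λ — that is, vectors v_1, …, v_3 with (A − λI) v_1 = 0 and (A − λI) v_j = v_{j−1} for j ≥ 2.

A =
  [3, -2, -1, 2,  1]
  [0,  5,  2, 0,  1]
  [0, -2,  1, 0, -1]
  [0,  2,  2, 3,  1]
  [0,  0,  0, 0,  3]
A Jordan chain for λ = 3 of length 3:
v_1 = (2, 0, 0, 0, 0)ᵀ
v_2 = (-2, 2, -2, 2, 0)ᵀ
v_3 = (0, 1, 0, 0, 0)ᵀ

Let N = A − (3)·I. We want v_3 with N^3 v_3 = 0 but N^2 v_3 ≠ 0; then v_{j-1} := N · v_j for j = 3, …, 2.

Pick v_3 = (0, 1, 0, 0, 0)ᵀ.
Then v_2 = N · v_3 = (-2, 2, -2, 2, 0)ᵀ.
Then v_1 = N · v_2 = (2, 0, 0, 0, 0)ᵀ.

Sanity check: (A − (3)·I) v_1 = (0, 0, 0, 0, 0)ᵀ = 0. ✓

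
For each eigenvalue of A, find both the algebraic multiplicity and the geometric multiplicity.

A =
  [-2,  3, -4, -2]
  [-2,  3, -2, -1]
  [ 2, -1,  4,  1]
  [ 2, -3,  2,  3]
λ = 2: alg = 4, geom = 2

Step 1 — factor the characteristic polynomial to read off the algebraic multiplicities:
  χ_A(x) = (x - 2)^4

Step 2 — compute geometric multiplicities via the rank-nullity identity g(λ) = n − rank(A − λI):
  rank(A − (2)·I) = 2, so dim ker(A − (2)·I) = n − 2 = 2

Summary:
  λ = 2: algebraic multiplicity = 4, geometric multiplicity = 2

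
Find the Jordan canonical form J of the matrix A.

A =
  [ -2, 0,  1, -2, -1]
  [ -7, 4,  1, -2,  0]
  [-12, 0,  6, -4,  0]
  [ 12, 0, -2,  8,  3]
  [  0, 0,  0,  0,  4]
J_3(4) ⊕ J_2(4)

The characteristic polynomial is
  det(x·I − A) = x^5 - 20*x^4 + 160*x^3 - 640*x^2 + 1280*x - 1024 = (x - 4)^5

Eigenvalues and multiplicities (the geometric multiplicity of λ is n − rank(A − λI), which equals the number of Jordan blocks for λ):
  λ = 4: algebraic multiplicity = 5, geometric multiplicity = 2

Determining the block sizes for each eigenvalue:
  λ = 4: with am = 5 and gm = 2, the partition is not yet determined (e.g. several partitions of 5 into 2 parts exist). Let N = A − (4)·I. Computing rank(N^1) = 3, rank(N^2) = 1, rank(N^3) = 0; the number of blocks of size ≥ j is rank(N^{j−1}) − rank(N^j), giving [2, 2, 1]. So we have 1 block(s) of size 3, 1 block(s) of size 2 → block sizes [3, 2]

Assembling the blocks gives a Jordan form
J =
  [4, 1, 0, 0, 0]
  [0, 4, 1, 0, 0]
  [0, 0, 4, 0, 0]
  [0, 0, 0, 4, 1]
  [0, 0, 0, 0, 4]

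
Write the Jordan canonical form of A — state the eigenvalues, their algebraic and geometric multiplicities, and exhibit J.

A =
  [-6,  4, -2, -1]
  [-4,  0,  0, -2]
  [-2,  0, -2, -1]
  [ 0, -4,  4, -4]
J_1(-4) ⊕ J_1(-4) ⊕ J_2(-2)

The characteristic polynomial is
  det(x·I − A) = x^4 + 12*x^3 + 52*x^2 + 96*x + 64 = (x + 2)^2*(x + 4)^2

Eigenvalues and multiplicities (the geometric multiplicity of λ is n − rank(A − λI), which equals the number of Jordan blocks for λ):
  λ = -4: algebraic multiplicity = 2, geometric multiplicity = 2
  λ = -2: algebraic multiplicity = 2, geometric multiplicity = 1

Determining the block sizes for each eigenvalue:
  λ = -4: gm = am = 2, so every block has size 1 → block sizes [1, 1]
  λ = -2: one block (gm = 1), so the single block has size am = 2 → block sizes [2]

Assembling the blocks gives a Jordan form
J =
  [-4,  0,  0,  0]
  [ 0, -4,  0,  0]
  [ 0,  0, -2,  1]
  [ 0,  0,  0, -2]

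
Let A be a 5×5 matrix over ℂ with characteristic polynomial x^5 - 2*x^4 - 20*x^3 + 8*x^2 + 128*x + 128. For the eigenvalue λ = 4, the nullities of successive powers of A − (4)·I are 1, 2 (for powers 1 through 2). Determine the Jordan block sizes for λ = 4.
Block sizes for λ = 4: [2]

From the dimensions of kernels of powers, the number of Jordan blocks of size at least j is d_j − d_{j−1} where d_j = dim ker(N^j) (with d_0 = 0). Computing the differences gives [1, 1].
The number of blocks of size exactly k is (#blocks of size ≥ k) − (#blocks of size ≥ k + 1), so the partition is: 1 block(s) of size 2.
In nonincreasing order the block sizes are [2].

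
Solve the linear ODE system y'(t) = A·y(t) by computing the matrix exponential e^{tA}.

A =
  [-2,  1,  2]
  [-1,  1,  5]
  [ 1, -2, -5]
e^{tA} =
  [t^2*exp(-2*t)/2 + exp(-2*t), -t^2*exp(-2*t)/2 + t*exp(-2*t), -t^2*exp(-2*t)/2 + 2*t*exp(-2*t)]
  [t^2*exp(-2*t) - t*exp(-2*t), -t^2*exp(-2*t) + 3*t*exp(-2*t) + exp(-2*t), -t^2*exp(-2*t) + 5*t*exp(-2*t)]
  [-t^2*exp(-2*t)/2 + t*exp(-2*t), t^2*exp(-2*t)/2 - 2*t*exp(-2*t), t^2*exp(-2*t)/2 - 3*t*exp(-2*t) + exp(-2*t)]

Strategy: write A = P · J · P⁻¹ where J is a Jordan canonical form, so e^{tA} = P · e^{tJ} · P⁻¹, and e^{tJ} can be computed block-by-block.

A has Jordan form
J =
  [-2,  1,  0]
  [ 0, -2,  1]
  [ 0,  0, -2]
(up to reordering of blocks).

Per-block formulas:
  For a 3×3 Jordan block J_3(-2): exp(t · J_3(-2)) = e^(-2t)·(I + t·N + (t^2/2)·N^2), where N is the 3×3 nilpotent shift.

After assembling e^{tJ} and conjugating by P, we get:

e^{tA} =
  [t^2*exp(-2*t)/2 + exp(-2*t), -t^2*exp(-2*t)/2 + t*exp(-2*t), -t^2*exp(-2*t)/2 + 2*t*exp(-2*t)]
  [t^2*exp(-2*t) - t*exp(-2*t), -t^2*exp(-2*t) + 3*t*exp(-2*t) + exp(-2*t), -t^2*exp(-2*t) + 5*t*exp(-2*t)]
  [-t^2*exp(-2*t)/2 + t*exp(-2*t), t^2*exp(-2*t)/2 - 2*t*exp(-2*t), t^2*exp(-2*t)/2 - 3*t*exp(-2*t) + exp(-2*t)]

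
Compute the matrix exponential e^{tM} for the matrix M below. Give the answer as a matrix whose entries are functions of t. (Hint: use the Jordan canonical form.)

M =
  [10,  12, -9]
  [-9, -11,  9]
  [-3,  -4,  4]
e^{tM} =
  [9*t*exp(t) + exp(t), 12*t*exp(t), -9*t*exp(t)]
  [-9*t*exp(t), -12*t*exp(t) + exp(t), 9*t*exp(t)]
  [-3*t*exp(t), -4*t*exp(t), 3*t*exp(t) + exp(t)]

Strategy: write M = P · J · P⁻¹ where J is a Jordan canonical form, so e^{tM} = P · e^{tJ} · P⁻¹, and e^{tJ} can be computed block-by-block.

M has Jordan form
J =
  [1, 1, 0]
  [0, 1, 0]
  [0, 0, 1]
(up to reordering of blocks).

Per-block formulas:
  For a 2×2 Jordan block J_2(1): exp(t · J_2(1)) = e^(1t)·(I + t·N), where N is the 2×2 nilpotent shift.
  For a 1×1 block at λ = 1: exp(t · [1]) = [e^(1t)].

After assembling e^{tJ} and conjugating by P, we get:

e^{tM} =
  [9*t*exp(t) + exp(t), 12*t*exp(t), -9*t*exp(t)]
  [-9*t*exp(t), -12*t*exp(t) + exp(t), 9*t*exp(t)]
  [-3*t*exp(t), -4*t*exp(t), 3*t*exp(t) + exp(t)]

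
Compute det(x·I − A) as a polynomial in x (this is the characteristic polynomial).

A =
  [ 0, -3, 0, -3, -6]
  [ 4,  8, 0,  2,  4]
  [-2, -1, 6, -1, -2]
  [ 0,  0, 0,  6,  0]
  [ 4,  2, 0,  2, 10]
x^5 - 30*x^4 + 360*x^3 - 2160*x^2 + 6480*x - 7776

Expanding det(x·I − A) (e.g. by cofactor expansion or by noting that A is similar to its Jordan form J, which has the same characteristic polynomial as A) gives
  χ_A(x) = x^5 - 30*x^4 + 360*x^3 - 2160*x^2 + 6480*x - 7776
which factors as (x - 6)^5. The eigenvalues (with algebraic multiplicities) are λ = 6 with multiplicity 5.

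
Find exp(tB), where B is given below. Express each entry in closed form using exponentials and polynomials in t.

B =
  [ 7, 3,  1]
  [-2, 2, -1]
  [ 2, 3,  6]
e^{tB} =
  [2*t*exp(5*t) + exp(5*t), 3*t*exp(5*t), t*exp(5*t)]
  [-2*t*exp(5*t), -3*t*exp(5*t) + exp(5*t), -t*exp(5*t)]
  [2*t*exp(5*t), 3*t*exp(5*t), t*exp(5*t) + exp(5*t)]

Strategy: write B = P · J · P⁻¹ where J is a Jordan canonical form, so e^{tB} = P · e^{tJ} · P⁻¹, and e^{tJ} can be computed block-by-block.

B has Jordan form
J =
  [5, 1, 0]
  [0, 5, 0]
  [0, 0, 5]
(up to reordering of blocks).

Per-block formulas:
  For a 2×2 Jordan block J_2(5): exp(t · J_2(5)) = e^(5t)·(I + t·N), where N is the 2×2 nilpotent shift.
  For a 1×1 block at λ = 5: exp(t · [5]) = [e^(5t)].

After assembling e^{tJ} and conjugating by P, we get:

e^{tB} =
  [2*t*exp(5*t) + exp(5*t), 3*t*exp(5*t), t*exp(5*t)]
  [-2*t*exp(5*t), -3*t*exp(5*t) + exp(5*t), -t*exp(5*t)]
  [2*t*exp(5*t), 3*t*exp(5*t), t*exp(5*t) + exp(5*t)]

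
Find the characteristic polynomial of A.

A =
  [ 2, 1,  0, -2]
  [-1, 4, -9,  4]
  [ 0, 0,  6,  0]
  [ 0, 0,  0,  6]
x^4 - 18*x^3 + 117*x^2 - 324*x + 324

Expanding det(x·I − A) (e.g. by cofactor expansion or by noting that A is similar to its Jordan form J, which has the same characteristic polynomial as A) gives
  χ_A(x) = x^4 - 18*x^3 + 117*x^2 - 324*x + 324
which factors as (x - 6)^2*(x - 3)^2. The eigenvalues (with algebraic multiplicities) are λ = 3 with multiplicity 2, λ = 6 with multiplicity 2.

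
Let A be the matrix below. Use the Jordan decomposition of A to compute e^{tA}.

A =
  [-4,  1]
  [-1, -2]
e^{tA} =
  [-t*exp(-3*t) + exp(-3*t), t*exp(-3*t)]
  [-t*exp(-3*t), t*exp(-3*t) + exp(-3*t)]

Strategy: write A = P · J · P⁻¹ where J is a Jordan canonical form, so e^{tA} = P · e^{tJ} · P⁻¹, and e^{tJ} can be computed block-by-block.

A has Jordan form
J =
  [-3,  1]
  [ 0, -3]
(up to reordering of blocks).

Per-block formulas:
  For a 2×2 Jordan block J_2(-3): exp(t · J_2(-3)) = e^(-3t)·(I + t·N), where N is the 2×2 nilpotent shift.

After assembling e^{tJ} and conjugating by P, we get:

e^{tA} =
  [-t*exp(-3*t) + exp(-3*t), t*exp(-3*t)]
  [-t*exp(-3*t), t*exp(-3*t) + exp(-3*t)]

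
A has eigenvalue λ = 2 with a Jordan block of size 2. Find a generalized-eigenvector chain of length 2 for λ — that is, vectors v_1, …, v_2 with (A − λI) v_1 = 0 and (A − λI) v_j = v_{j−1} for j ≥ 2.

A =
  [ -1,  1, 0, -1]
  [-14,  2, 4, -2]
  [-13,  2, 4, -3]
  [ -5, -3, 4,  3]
A Jordan chain for λ = 2 of length 2:
v_1 = (-3, -14, -13, -5)ᵀ
v_2 = (1, 0, 0, 0)ᵀ

Let N = A − (2)·I. We want v_2 with N^2 v_2 = 0 but N^1 v_2 ≠ 0; then v_{j-1} := N · v_j for j = 2, …, 2.

Pick v_2 = (1, 0, 0, 0)ᵀ.
Then v_1 = N · v_2 = (-3, -14, -13, -5)ᵀ.

Sanity check: (A − (2)·I) v_1 = (0, 0, 0, 0)ᵀ = 0. ✓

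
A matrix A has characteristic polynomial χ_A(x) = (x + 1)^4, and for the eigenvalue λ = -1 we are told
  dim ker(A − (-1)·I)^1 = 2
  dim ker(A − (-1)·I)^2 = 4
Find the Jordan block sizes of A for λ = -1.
Block sizes for λ = -1: [2, 2]

From the dimensions of kernels of powers, the number of Jordan blocks of size at least j is d_j − d_{j−1} where d_j = dim ker(N^j) (with d_0 = 0). Computing the differences gives [2, 2].
The number of blocks of size exactly k is (#blocks of size ≥ k) − (#blocks of size ≥ k + 1), so the partition is: 2 block(s) of size 2.
In nonincreasing order the block sizes are [2, 2].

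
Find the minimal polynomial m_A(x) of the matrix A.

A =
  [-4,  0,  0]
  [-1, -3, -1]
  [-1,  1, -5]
x^2 + 8*x + 16

The characteristic polynomial is χ_A(x) = (x + 4)^3, so the eigenvalues are known. The minimal polynomial is
  m_A(x) = Π_λ (x − λ)^{k_λ}
where k_λ is the size of the *largest* Jordan block for λ (equivalently, the smallest k with (A − λI)^k v = 0 for every generalised eigenvector v of λ).

  λ = -4: largest Jordan block has size 2, contributing (x + 4)^2

So m_A(x) = (x + 4)^2 = x^2 + 8*x + 16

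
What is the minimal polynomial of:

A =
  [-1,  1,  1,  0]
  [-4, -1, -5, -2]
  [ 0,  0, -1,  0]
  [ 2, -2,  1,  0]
x^4 + 3*x^3 + 3*x^2 + x

The characteristic polynomial is χ_A(x) = x*(x + 1)^3, so the eigenvalues are known. The minimal polynomial is
  m_A(x) = Π_λ (x − λ)^{k_λ}
where k_λ is the size of the *largest* Jordan block for λ (equivalently, the smallest k with (A − λI)^k v = 0 for every generalised eigenvector v of λ).

  λ = -1: largest Jordan block has size 3, contributing (x + 1)^3
  λ = 0: largest Jordan block has size 1, contributing (x − 0)

So m_A(x) = x*(x + 1)^3 = x^4 + 3*x^3 + 3*x^2 + x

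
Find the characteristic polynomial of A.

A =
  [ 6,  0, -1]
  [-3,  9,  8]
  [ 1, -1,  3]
x^3 - 18*x^2 + 108*x - 216

Expanding det(x·I − A) (e.g. by cofactor expansion or by noting that A is similar to its Jordan form J, which has the same characteristic polynomial as A) gives
  χ_A(x) = x^3 - 18*x^2 + 108*x - 216
which factors as (x - 6)^3. The eigenvalues (with algebraic multiplicities) are λ = 6 with multiplicity 3.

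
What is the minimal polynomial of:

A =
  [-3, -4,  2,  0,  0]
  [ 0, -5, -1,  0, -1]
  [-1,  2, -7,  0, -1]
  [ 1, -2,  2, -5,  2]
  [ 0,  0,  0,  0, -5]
x^3 + 15*x^2 + 75*x + 125

The characteristic polynomial is χ_A(x) = (x + 5)^5, so the eigenvalues are known. The minimal polynomial is
  m_A(x) = Π_λ (x − λ)^{k_λ}
where k_λ is the size of the *largest* Jordan block for λ (equivalently, the smallest k with (A − λI)^k v = 0 for every generalised eigenvector v of λ).

  λ = -5: largest Jordan block has size 3, contributing (x + 5)^3

So m_A(x) = (x + 5)^3 = x^3 + 15*x^2 + 75*x + 125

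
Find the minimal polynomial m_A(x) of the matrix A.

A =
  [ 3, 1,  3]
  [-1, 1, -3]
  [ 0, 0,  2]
x^2 - 4*x + 4

The characteristic polynomial is χ_A(x) = (x - 2)^3, so the eigenvalues are known. The minimal polynomial is
  m_A(x) = Π_λ (x − λ)^{k_λ}
where k_λ is the size of the *largest* Jordan block for λ (equivalently, the smallest k with (A − λI)^k v = 0 for every generalised eigenvector v of λ).

  λ = 2: largest Jordan block has size 2, contributing (x − 2)^2

So m_A(x) = (x - 2)^2 = x^2 - 4*x + 4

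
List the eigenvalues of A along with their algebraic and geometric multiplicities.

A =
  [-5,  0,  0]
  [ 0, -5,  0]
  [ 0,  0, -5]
λ = -5: alg = 3, geom = 3

Step 1 — factor the characteristic polynomial to read off the algebraic multiplicities:
  χ_A(x) = (x + 5)^3

Step 2 — compute geometric multiplicities via the rank-nullity identity g(λ) = n − rank(A − λI):
  rank(A − (-5)·I) = 0, so dim ker(A − (-5)·I) = n − 0 = 3

Summary:
  λ = -5: algebraic multiplicity = 3, geometric multiplicity = 3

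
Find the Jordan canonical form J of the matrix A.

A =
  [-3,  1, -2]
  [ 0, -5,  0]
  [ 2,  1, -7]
J_2(-5) ⊕ J_1(-5)

The characteristic polynomial is
  det(x·I − A) = x^3 + 15*x^2 + 75*x + 125 = (x + 5)^3

Eigenvalues and multiplicities (the geometric multiplicity of λ is n − rank(A − λI), which equals the number of Jordan blocks for λ):
  λ = -5: algebraic multiplicity = 3, geometric multiplicity = 2

Determining the block sizes for each eigenvalue:
  λ = -5: 2 blocks summing to 3 forces exactly one block of size 2 and the rest size 1 → block sizes [2, 1]

Assembling the blocks gives a Jordan form
J =
  [-5,  1,  0]
  [ 0, -5,  0]
  [ 0,  0, -5]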